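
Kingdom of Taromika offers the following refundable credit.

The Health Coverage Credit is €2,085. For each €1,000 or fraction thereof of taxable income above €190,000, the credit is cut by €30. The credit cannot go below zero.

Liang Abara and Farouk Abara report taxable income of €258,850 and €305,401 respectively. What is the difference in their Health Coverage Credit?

€15

Liang (€258,850): Health Coverage Credit: income exceeds €190,000 by €68,850, which is 69 full-or-partial €1,000 increments; reduction = 69 × €30 = €2,070, leaving €15.
Farouk (€305,401): Health Coverage Credit: income exceeds €190,000 by €115,401 → 116 increments × €30 = €3,480 ≥ base, so the credit is €0.
Difference: |€15 − €0| = €15.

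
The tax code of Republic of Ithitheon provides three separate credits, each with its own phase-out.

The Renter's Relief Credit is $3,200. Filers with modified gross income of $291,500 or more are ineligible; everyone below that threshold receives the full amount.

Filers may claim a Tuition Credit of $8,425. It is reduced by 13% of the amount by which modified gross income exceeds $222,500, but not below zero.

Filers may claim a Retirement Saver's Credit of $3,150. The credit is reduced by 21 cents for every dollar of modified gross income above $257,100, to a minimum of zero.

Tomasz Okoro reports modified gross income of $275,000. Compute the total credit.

Renter's Relief Credit: $275,000 is below the $291,500 cutoff, so the full $3,200 applies.
Tuition Credit: 13% of the $52,500 excess over $222,500 is $6,825; credit = $8,425 − $6,825 = $1,600.
Retirement Saver's Credit: 21% of the $17,900 excess over $257,100 is $3,759 ≥ base, so the credit is $0.
Total: $3,200 + $1,600 + $0 = $4,800.

$4,800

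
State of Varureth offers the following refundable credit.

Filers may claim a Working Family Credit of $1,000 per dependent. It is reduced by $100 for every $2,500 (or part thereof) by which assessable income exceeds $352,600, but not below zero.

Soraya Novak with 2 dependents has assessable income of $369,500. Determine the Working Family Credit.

Working Family Credit: base = 2 × $1,000 = $2,000. income exceeds $352,600 by $16,900, which is 7 full-or-partial $2,500 increments; reduction = 7 × $100 = $700, leaving $1,300.

$1,300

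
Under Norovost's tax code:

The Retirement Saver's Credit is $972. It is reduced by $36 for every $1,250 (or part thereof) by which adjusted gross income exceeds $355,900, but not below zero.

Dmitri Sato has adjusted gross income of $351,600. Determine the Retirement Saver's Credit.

Retirement Saver's Credit: $351,600 is at or below the $355,900 threshold, so the full $972 applies.

$972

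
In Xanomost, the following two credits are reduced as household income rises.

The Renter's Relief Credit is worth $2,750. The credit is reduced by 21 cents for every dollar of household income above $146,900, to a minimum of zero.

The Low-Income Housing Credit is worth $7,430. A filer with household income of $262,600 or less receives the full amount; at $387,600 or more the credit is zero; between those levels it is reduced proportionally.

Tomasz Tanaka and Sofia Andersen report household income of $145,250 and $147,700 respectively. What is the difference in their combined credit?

$168

Tomasz ($145,250): Renter's Relief Credit: $145,250 is at or below the $146,900 threshold, so the full $2,750 applies. Low-Income Housing Credit: $145,250 is at or below the $262,600 threshold, so the full $7,430 applies. total $2,750 + $7,430 = $10,180
Sofia ($147,700): Renter's Relief Credit: 21% of the $800 excess over $146,900 is $168; credit = $2,750 − $168 = $2,582. Low-Income Housing Credit: $147,700 is at or below the $262,600 threshold, so the full $7,430 applies. total $2,582 + $7,430 = $10,012
Difference: |$10,180 − $10,012| = $168.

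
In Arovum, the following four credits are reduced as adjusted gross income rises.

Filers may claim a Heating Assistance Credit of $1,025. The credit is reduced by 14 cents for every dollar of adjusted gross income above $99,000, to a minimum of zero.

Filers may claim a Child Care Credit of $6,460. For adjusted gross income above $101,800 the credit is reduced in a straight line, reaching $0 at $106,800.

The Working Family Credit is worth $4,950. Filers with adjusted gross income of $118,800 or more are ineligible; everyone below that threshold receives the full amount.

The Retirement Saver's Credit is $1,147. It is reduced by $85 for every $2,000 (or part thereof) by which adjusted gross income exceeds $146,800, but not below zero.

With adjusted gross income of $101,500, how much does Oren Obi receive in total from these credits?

$13,232

Heating Assistance Credit: 14% of the $2,500 excess over $99,000 is $350; credit = $1,025 − $350 = $675.
Child Care Credit: $101,500 is at or below the $101,800 threshold, so the full $6,460 applies.
Working Family Credit: $101,500 is below the $118,800 cutoff, so the full $4,950 applies.
Retirement Saver's Credit: $101,500 is at or below the $146,800 threshold, so the full $1,147 applies.
Total: $675 + $6,460 + $4,950 + $1,147 = $13,232.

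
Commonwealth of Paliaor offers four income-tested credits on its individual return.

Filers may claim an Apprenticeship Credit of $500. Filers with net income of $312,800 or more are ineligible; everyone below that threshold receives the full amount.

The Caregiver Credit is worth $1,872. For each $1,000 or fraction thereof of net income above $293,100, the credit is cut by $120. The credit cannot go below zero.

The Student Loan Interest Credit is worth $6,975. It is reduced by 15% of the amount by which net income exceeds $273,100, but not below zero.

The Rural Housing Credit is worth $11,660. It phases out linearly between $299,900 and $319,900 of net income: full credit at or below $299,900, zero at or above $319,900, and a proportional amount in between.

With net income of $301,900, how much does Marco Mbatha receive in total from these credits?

$14,441

Apprenticeship Credit: $301,900 is below the $312,800 cutoff, so the full $500 applies.
Caregiver Credit: income exceeds $293,100 by $8,800, which is 9 full-or-partial $1,000 increments; reduction = 9 × $120 = $1,080, leaving $792.
Student Loan Interest Credit: 15% of the $28,800 excess over $273,100 is $4,320; credit = $6,975 − $4,320 = $2,655.
Rural Housing Credit: $301,900 is $2,000 into a $20,000 phase-out range, leaving 18,000/20,000 of the credit: $11,660 × 18,000/20,000 = $10,494.
Total: $500 + $792 + $2,655 + $10,494 = $14,441.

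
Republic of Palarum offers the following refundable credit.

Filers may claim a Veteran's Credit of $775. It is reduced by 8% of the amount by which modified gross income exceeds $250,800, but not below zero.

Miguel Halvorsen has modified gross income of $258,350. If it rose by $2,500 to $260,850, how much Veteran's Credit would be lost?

At $258,350 — 8% of the $7,550 excess over $250,800 is $604; credit = $775 − $604 = $171.
At $260,850 — 8% of the $10,050 excess over $250,800 is $804 ≥ base, so the credit is $0.
Lost: $171 − $0 = $171.

$171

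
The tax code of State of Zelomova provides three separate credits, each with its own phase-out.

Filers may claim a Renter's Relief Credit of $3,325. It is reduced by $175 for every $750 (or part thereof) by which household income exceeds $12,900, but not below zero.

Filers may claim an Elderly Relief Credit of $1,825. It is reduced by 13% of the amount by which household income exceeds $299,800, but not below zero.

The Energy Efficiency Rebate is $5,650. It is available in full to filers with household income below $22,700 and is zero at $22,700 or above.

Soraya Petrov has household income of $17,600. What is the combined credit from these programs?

Renter's Relief Credit: income exceeds $12,900 by $4,700, which is 7 full-or-partial $750 increments; reduction = 7 × $175 = $1,225, leaving $2,100.
Elderly Relief Credit: $17,600 is at or below the $299,800 threshold, so the full $1,825 applies.
Energy Efficiency Rebate: $17,600 is below the $22,700 cutoff, so the full $5,650 applies.
Total: $2,100 + $1,825 + $5,650 = $9,575.

$9,575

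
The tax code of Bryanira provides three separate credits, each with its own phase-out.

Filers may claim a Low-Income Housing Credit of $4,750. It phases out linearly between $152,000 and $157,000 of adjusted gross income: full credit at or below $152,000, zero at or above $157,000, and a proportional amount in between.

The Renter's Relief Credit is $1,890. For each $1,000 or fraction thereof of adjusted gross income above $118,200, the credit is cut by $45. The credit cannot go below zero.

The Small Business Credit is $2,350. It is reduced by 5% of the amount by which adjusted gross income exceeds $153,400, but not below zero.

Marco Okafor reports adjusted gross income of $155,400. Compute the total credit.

$3,950

Low-Income Housing Credit: $155,400 is $3,400 into a $5,000 phase-out range, leaving 1,600/5,000 of the credit: $4,750 × 1,600/5,000 = $1,520.
Renter's Relief Credit: income exceeds $118,200 by $37,200, which is 38 full-or-partial $1,000 increments; reduction = 38 × $45 = $1,710, leaving $180.
Small Business Credit: 5% of the $2,000 excess over $153,400 is $100; credit = $2,350 − $100 = $2,250.
Total: $1,520 + $180 + $2,250 = $3,950.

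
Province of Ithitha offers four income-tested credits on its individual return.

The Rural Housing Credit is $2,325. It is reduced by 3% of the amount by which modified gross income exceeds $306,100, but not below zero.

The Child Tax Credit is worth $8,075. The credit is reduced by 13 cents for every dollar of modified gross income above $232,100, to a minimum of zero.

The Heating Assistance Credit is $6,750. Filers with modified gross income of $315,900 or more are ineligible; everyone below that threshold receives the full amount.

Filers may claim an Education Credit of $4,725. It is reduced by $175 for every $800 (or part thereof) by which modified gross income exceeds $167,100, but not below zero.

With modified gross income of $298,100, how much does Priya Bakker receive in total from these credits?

$9,075

Rural Housing Credit: $298,100 is at or below the $306,100 threshold, so the full $2,325 applies.
Child Tax Credit: 13% of the $66,000 excess over $232,100 is $8,580 ≥ base, so the credit is $0.
Heating Assistance Credit: $298,100 is below the $315,900 cutoff, so the full $6,750 applies.
Education Credit: income exceeds $167,100 by $131,000 → 164 increments × $175 = $28,700 ≥ base, so the credit is $0.
Total: $2,325 + $0 + $6,750 + $0 = $9,075.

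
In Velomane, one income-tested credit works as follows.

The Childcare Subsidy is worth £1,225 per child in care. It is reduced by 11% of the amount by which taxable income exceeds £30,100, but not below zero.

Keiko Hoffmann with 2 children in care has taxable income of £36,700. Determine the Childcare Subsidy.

Childcare Subsidy: base = 2 × £1,225 = £2,450. 11% of the £6,600 excess over £30,100 is £726; credit = £2,450 − £726 = £1,724.

£1,724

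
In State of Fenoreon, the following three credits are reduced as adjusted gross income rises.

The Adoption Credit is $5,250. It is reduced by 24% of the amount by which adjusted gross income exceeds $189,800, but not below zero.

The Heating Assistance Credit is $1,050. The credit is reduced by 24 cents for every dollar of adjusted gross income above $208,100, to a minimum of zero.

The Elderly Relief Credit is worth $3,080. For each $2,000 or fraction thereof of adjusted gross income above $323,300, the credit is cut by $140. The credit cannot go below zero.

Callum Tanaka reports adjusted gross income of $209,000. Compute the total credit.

$4,556

Adoption Credit: 24% of the $19,200 excess over $189,800 is $4,608; credit = $5,250 − $4,608 = $642.
Heating Assistance Credit: 24% of the $900 excess over $208,100 is $216; credit = $1,050 − $216 = $834.
Elderly Relief Credit: $209,000 is at or below the $323,300 threshold, so the full $3,080 applies.
Total: $642 + $834 + $3,080 = $4,556.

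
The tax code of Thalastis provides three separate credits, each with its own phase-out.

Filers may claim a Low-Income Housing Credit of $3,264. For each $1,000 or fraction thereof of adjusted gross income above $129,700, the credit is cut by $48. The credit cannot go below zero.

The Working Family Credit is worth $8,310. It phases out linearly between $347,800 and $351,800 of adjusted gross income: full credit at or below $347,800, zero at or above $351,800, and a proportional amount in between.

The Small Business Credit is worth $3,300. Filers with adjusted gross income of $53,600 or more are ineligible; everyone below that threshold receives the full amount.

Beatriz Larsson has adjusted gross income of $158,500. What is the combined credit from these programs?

Low-Income Housing Credit: income exceeds $129,700 by $28,800, which is 29 full-or-partial $1,000 increments; reduction = 29 × $48 = $1,392, leaving $1,872.
Working Family Credit: $158,500 is at or below the $347,800 threshold, so the full $8,310 applies.
Small Business Credit: $158,500 meets or exceeds the $53,600 cutoff, so the credit is $0.
Total: $1,872 + $8,310 + $0 = $10,182.

$10,182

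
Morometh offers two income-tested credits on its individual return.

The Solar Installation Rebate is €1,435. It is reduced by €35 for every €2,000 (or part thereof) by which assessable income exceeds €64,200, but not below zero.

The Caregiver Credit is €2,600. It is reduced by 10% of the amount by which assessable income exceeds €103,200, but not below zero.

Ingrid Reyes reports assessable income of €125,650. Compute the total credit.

€705

Solar Installation Rebate: income exceeds €64,200 by €61,450, which is 31 full-or-partial €2,000 increments; reduction = 31 × €35 = €1,085, leaving €350.
Caregiver Credit: 10% of the €22,450 excess over €103,200 is €2,245; credit = €2,600 − €2,245 = €355.
Total: €350 + €355 = €705.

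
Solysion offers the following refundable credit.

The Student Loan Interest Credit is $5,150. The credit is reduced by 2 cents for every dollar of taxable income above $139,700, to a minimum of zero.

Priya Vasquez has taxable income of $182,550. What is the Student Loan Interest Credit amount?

$4,293

Student Loan Interest Credit: 2% of the $42,850 excess over $139,700 is $857; credit = $5,150 − $857 = $4,293.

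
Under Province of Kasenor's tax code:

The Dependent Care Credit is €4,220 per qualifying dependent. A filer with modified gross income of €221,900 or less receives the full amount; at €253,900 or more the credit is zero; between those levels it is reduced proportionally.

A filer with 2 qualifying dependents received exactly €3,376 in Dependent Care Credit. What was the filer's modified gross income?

€241,100

Full credit = 2 × €4,220 = €8,440.
€3,376 is 3,376/8,440 of the full €8,440, so 5,064/8,440 of the €32,000 range has been used: income = €221,900 + €32,000 × 5,064/8,440 = €241,100.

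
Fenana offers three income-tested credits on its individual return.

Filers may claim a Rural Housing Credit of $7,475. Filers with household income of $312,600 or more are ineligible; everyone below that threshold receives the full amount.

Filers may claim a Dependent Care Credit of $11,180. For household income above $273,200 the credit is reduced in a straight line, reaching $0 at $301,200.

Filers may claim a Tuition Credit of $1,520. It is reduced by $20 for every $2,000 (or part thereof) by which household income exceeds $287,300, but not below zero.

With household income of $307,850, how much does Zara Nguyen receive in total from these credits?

Rural Housing Credit: $307,850 is below the $312,600 cutoff, so the full $7,475 applies.
Dependent Care Credit: $307,850 is at or above $301,200, so the credit is $0.
Tuition Credit: income exceeds $287,300 by $20,550, which is 11 full-or-partial $2,000 increments; reduction = 11 × $20 = $220, leaving $1,300.
Total: $7,475 + $0 + $1,300 = $8,775.

$8,775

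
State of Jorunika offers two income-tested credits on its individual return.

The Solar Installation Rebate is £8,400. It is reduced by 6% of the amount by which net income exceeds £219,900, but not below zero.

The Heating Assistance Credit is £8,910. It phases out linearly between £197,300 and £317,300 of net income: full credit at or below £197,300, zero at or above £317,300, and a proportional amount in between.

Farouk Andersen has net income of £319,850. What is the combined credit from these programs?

£2,403

Solar Installation Rebate: 6% of the £99,950 excess over £219,900 is £5,997; credit = £8,400 − £5,997 = £2,403.
Heating Assistance Credit: £319,850 is at or above £317,300, so the credit is £0.
Total: £2,403 + £0 = £2,403.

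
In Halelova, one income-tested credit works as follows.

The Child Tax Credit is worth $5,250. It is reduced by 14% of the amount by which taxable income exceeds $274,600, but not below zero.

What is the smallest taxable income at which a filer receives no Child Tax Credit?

The credit falls by 14% of each dollar above $274,600, so it reaches zero when the excess is $5,250 / 14% = $37,500: income = $274,600 + $37,500 = $312,100.

$312,100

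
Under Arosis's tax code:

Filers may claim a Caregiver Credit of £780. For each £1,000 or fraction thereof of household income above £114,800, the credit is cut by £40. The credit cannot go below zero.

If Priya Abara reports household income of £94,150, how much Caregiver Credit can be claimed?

£780

Caregiver Credit: £94,150 is at or below the £114,800 threshold, so the full £780 applies.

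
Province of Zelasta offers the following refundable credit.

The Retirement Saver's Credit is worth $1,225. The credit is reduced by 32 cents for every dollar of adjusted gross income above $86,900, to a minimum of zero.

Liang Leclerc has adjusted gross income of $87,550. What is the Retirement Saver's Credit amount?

$1,017

Retirement Saver's Credit: 32% of the $650 excess over $86,900 is $208; credit = $1,225 − $208 = $1,017.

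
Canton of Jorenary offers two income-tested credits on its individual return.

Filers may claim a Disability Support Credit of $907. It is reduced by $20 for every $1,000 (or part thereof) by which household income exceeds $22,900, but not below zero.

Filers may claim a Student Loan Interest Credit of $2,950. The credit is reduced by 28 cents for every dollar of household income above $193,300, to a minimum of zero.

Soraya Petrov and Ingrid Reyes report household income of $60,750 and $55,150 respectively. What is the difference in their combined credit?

Soraya ($60,750): Disability Support Credit: income exceeds $22,900 by $37,850, which is 38 full-or-partial $1,000 increments; reduction = 38 × $20 = $760, leaving $147. Student Loan Interest Credit: $60,750 is at or below the $193,300 threshold, so the full $2,950 applies. total $147 + $2,950 = $3,097
Ingrid ($55,150): Disability Support Credit: income exceeds $22,900 by $32,250, which is 33 full-or-partial $1,000 increments; reduction = 33 × $20 = $660, leaving $247. Student Loan Interest Credit: $55,150 is at or below the $193,300 threshold, so the full $2,950 applies. total $247 + $2,950 = $3,197
Difference: |$3,097 − $3,197| = $100.

$100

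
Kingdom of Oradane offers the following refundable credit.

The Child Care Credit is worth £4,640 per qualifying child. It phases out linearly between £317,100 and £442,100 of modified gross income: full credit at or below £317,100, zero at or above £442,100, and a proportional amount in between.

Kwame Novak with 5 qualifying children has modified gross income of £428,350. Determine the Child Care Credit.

Child Care Credit: base = 5 × £4,640 = £23,200. £428,350 is £111,250 into a £125,000 phase-out range, leaving 13,750/125,000 of the credit: £23,200 × 13,750/125,000 = £2,552.

£2,552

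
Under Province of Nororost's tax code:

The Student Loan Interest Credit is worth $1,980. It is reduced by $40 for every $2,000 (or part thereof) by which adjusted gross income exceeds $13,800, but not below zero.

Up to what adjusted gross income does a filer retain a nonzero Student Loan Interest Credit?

After 49 increments the reduction is 49 × $40 = $1,960, leaving $20; one more increment wipes it out. Increment 49 ends at excess 49 × $2,000 = $98,000, so the highest qualifying income is $13,800 + $98,000 = $111,800.

$111,800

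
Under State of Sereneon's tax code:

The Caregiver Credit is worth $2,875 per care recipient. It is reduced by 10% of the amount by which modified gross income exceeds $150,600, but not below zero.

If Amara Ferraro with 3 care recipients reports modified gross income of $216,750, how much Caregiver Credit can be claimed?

$2,010

Caregiver Credit: base = 3 × $2,875 = $8,625. 10% of the $66,150 excess over $150,600 is $6,615; credit = $8,625 − $6,615 = $2,010.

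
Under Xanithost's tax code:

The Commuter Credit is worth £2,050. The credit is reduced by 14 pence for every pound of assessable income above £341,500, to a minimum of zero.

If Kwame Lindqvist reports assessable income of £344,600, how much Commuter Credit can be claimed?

£1,616

Commuter Credit: 14% of the £3,100 excess over £341,500 is £434; credit = £2,050 − £434 = £1,616.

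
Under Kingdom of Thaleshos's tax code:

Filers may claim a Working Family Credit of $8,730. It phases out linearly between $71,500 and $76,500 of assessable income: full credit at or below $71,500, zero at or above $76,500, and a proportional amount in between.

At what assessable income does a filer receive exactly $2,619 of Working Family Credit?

$75,000

$2,619 is 2,619/8,730 of the full $8,730, so 6,111/8,730 of the $5,000 range has been used: income = $71,500 + $5,000 × 6,111/8,730 = $75,000.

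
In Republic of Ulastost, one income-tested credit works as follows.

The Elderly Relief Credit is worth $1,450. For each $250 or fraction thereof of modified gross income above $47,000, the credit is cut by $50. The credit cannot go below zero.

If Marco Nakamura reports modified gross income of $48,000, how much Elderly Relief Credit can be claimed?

$1,250

Elderly Relief Credit: income exceeds $47,000 by $1,000, which is 4 full-or-partial $250 increments; reduction = 4 × $50 = $200, leaving $1,250.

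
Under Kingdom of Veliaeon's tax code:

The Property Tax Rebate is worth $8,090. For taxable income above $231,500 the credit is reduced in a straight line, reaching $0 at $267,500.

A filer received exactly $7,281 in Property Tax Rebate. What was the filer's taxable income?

$235,100

$7,281 is 7,281/8,090 of the full $8,090, so 809/8,090 of the $36,000 range has been used: income = $231,500 + $36,000 × 809/8,090 = $235,100.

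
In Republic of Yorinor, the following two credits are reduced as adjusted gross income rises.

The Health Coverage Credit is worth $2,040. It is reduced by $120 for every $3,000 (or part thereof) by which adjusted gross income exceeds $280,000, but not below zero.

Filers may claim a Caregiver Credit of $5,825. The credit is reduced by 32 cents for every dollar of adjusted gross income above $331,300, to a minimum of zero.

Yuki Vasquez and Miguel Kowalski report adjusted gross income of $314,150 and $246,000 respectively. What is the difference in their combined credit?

$1,440

Yuki ($314,150): Health Coverage Credit: income exceeds $280,000 by $34,150, which is 12 full-or-partial $3,000 increments; reduction = 12 × $120 = $1,440, leaving $600. Caregiver Credit: $314,150 is at or below the $331,300 threshold, so the full $5,825 applies. total $600 + $5,825 = $6,425
Miguel ($246,000): Health Coverage Credit: $246,000 is at or below the $280,000 threshold, so the full $2,040 applies. Caregiver Credit: $246,000 is at or below the $331,300 threshold, so the full $5,825 applies. total $2,040 + $5,825 = $7,865
Difference: |$6,425 − $7,865| = $1,440.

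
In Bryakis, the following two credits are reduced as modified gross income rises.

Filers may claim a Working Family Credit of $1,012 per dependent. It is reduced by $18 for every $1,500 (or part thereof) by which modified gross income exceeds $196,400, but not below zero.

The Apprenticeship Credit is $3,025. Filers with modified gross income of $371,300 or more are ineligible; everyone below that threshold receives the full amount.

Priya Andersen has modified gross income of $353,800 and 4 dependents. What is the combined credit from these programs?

$5,183

Working Family Credit: base = 4 × $1,012 = $4,048. income exceeds $196,400 by $157,400, which is 105 full-or-partial $1,500 increments; reduction = 105 × $18 = $1,890, leaving $2,158.
Apprenticeship Credit: $353,800 is below the $371,300 cutoff, so the full $3,025 applies.
Total: $2,158 + $3,025 = $5,183.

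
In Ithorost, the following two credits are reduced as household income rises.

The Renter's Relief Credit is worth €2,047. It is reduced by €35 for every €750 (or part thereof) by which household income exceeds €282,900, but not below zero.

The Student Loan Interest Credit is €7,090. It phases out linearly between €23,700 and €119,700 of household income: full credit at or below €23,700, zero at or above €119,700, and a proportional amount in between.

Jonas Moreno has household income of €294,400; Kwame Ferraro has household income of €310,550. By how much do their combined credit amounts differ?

€735

Jonas (€294,400): Renter's Relief Credit: income exceeds €282,900 by €11,500, which is 16 full-or-partial €750 increments; reduction = 16 × €35 = €560, leaving €1,487. Student Loan Interest Credit: €294,400 is at or above €119,700, so the credit is €0. total €1,487 + €0 = €1,487
Kwame (€310,550): Renter's Relief Credit: income exceeds €282,900 by €27,650, which is 37 full-or-partial €750 increments; reduction = 37 × €35 = €1,295, leaving €752. Student Loan Interest Credit: €310,550 is at or above €119,700, so the credit is €0. total €752 + €0 = €752
Difference: |€1,487 − €752| = €735.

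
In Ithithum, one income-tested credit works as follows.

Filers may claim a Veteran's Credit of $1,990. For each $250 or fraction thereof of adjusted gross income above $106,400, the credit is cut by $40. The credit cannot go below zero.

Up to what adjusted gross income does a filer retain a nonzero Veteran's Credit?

$118,650

After 49 increments the reduction is 49 × $40 = $1,960, leaving $30; one more increment wipes it out. Increment 49 ends at excess 49 × $250 = $12,250, so the highest qualifying income is $106,400 + $12,250 = $118,650.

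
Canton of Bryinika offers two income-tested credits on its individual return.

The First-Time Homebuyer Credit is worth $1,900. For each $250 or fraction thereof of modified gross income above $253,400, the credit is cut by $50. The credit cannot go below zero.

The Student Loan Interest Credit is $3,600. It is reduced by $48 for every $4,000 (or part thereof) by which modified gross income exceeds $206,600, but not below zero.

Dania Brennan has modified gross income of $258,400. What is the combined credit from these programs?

$3,876

First-Time Homebuyer Credit: income exceeds $253,400 by $5,000, which is 20 full-or-partial $250 increments; reduction = 20 × $50 = $1,000, leaving $900.
Student Loan Interest Credit: income exceeds $206,600 by $51,800, which is 13 full-or-partial $4,000 increments; reduction = 13 × $48 = $624, leaving $2,976.
Total: $900 + $2,976 = $3,876.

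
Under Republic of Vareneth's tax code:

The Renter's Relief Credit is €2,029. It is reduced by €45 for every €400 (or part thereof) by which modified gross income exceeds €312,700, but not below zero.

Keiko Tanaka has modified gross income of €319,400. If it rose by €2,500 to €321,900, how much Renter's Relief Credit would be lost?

At €319,400 — income exceeds €312,700 by €6,700, which is 17 full-or-partial €400 increments; reduction = 17 × €45 = €765, leaving €1,264.
At €321,900 — income exceeds €312,700 by €9,200, which is 23 full-or-partial €400 increments; reduction = 23 × €45 = €1,035, leaving €994.
Lost: €1,264 − €994 = €270.

€270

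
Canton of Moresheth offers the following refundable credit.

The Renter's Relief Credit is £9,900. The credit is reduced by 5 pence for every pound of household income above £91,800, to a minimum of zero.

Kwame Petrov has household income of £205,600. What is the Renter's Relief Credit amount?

Renter's Relief Credit: 5% of the £113,800 excess over £91,800 is £5,690; credit = £9,900 − £5,690 = £4,210.

£4,210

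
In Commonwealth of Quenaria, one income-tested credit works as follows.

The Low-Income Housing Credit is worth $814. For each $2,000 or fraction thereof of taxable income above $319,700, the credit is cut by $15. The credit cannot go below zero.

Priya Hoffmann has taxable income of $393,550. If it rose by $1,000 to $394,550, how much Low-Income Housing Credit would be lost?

$15

At $393,550 — income exceeds $319,700 by $73,850, which is 37 full-or-partial $2,000 increments; reduction = 37 × $15 = $555, leaving $259.
At $394,550 — income exceeds $319,700 by $74,850, which is 38 full-or-partial $2,000 increments; reduction = 38 × $15 = $570, leaving $244.
Lost: $259 − $244 = $15.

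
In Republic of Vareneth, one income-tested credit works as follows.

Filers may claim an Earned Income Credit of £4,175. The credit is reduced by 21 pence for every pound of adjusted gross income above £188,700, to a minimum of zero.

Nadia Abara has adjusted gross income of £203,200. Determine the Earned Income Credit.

£1,130

Earned Income Credit: 21% of the £14,500 excess over £188,700 is £3,045; credit = £4,175 − £3,045 = £1,130.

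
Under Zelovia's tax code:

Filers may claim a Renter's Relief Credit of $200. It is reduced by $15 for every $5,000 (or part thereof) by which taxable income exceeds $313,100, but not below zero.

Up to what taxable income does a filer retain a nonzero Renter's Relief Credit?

$378,100

After 13 increments the reduction is 13 × $15 = $195, leaving $5; one more increment wipes it out. Increment 13 ends at excess 13 × $5,000 = $65,000, so the highest qualifying income is $313,100 + $65,000 = $378,100.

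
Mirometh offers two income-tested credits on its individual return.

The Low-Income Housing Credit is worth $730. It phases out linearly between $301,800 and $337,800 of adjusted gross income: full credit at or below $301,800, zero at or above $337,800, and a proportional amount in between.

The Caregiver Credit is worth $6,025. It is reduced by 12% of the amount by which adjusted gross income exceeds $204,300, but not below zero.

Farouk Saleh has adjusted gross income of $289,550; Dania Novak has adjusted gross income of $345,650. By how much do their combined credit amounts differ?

$730

Farouk ($289,550): Low-Income Housing Credit: $289,550 is at or below the $301,800 threshold, so the full $730 applies. Caregiver Credit: 12% of the $85,250 excess over $204,300 is $10,230 ≥ base, so the credit is $0. total $730 + $0 = $730
Dania ($345,650): Low-Income Housing Credit: $345,650 is at or above $337,800, so the credit is $0. Caregiver Credit: 12% of the $141,350 excess over $204,300 is $16,962 ≥ base, so the credit is $0. total $0 + $0 = $0
Difference: |$730 − $0| = $730.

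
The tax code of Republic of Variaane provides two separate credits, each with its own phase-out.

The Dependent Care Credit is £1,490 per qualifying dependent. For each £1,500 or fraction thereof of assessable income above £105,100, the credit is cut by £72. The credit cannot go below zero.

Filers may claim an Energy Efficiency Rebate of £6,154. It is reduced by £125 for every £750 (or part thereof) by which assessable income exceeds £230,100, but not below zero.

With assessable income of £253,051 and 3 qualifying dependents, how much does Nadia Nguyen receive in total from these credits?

Dependent Care Credit: base = 3 × £1,490 = £4,470. income exceeds £105,100 by £147,951 → 99 increments × £72 = £7,128 ≥ base, so the credit is £0.
Energy Efficiency Rebate: income exceeds £230,100 by £22,951, which is 31 full-or-partial £750 increments; reduction = 31 × £125 = £3,875, leaving £2,279.
Total: £0 + £2,279 = £2,279.

£2,279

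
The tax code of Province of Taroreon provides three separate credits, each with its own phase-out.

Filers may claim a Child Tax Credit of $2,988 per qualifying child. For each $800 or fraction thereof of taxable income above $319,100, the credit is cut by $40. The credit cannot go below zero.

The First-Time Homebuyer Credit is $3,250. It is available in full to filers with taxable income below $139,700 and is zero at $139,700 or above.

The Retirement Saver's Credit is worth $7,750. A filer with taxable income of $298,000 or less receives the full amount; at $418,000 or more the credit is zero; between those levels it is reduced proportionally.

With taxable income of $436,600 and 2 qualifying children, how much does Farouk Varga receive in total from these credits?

$96

Child Tax Credit: base = 2 × $2,988 = $5,976. income exceeds $319,100 by $117,500, which is 147 full-or-partial $800 increments; reduction = 147 × $40 = $5,880, leaving $96.
First-Time Homebuyer Credit: $436,600 meets or exceeds the $139,700 cutoff, so the credit is $0.
Retirement Saver's Credit: $436,600 is at or above $418,000, so the credit is $0.
Total: $96 + $0 + $0 = $96.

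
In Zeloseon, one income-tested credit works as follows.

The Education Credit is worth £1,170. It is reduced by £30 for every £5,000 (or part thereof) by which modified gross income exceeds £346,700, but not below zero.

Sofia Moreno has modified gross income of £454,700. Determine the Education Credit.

Education Credit: income exceeds £346,700 by £108,000, which is 22 full-or-partial £5,000 increments; reduction = 22 × £30 = £660, leaving £510.

£510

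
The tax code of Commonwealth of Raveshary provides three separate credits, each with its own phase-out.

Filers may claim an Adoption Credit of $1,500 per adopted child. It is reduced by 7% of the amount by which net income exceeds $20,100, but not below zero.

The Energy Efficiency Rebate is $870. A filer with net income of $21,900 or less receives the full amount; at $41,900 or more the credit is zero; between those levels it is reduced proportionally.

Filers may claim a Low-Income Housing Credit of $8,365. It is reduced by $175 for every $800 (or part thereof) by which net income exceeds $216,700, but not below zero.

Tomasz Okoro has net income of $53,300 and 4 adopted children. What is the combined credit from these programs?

$12,041

Adoption Credit: base = 4 × $1,500 = $6,000. 7% of the $33,200 excess over $20,100 is $2,324; credit = $6,000 − $2,324 = $3,676.
Energy Efficiency Rebate: $53,300 is at or above $41,900, so the credit is $0.
Low-Income Housing Credit: $53,300 is at or below the $216,700 threshold, so the full $8,365 applies.
Total: $3,676 + $0 + $8,365 = $12,041.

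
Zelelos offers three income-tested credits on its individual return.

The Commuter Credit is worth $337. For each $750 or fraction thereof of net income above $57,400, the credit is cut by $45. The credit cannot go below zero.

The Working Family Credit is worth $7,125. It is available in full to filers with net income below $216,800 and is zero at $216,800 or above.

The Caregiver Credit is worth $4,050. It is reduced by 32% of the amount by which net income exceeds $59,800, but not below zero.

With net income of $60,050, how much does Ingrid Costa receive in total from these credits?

$11,252

Commuter Credit: income exceeds $57,400 by $2,650, which is 4 full-or-partial $750 increments; reduction = 4 × $45 = $180, leaving $157.
Working Family Credit: $60,050 is below the $216,800 cutoff, so the full $7,125 applies.
Caregiver Credit: 32% of the $250 excess over $59,800 is $80; credit = $4,050 − $80 = $3,970.
Total: $157 + $7,125 + $3,970 = $11,252.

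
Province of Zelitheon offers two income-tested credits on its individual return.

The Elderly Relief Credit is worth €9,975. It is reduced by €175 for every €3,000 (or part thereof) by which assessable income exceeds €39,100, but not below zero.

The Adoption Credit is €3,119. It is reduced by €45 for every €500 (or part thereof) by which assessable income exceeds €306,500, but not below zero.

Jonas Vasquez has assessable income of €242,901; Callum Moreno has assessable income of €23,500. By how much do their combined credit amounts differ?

€9,975

Jonas (€242,901): Elderly Relief Credit: income exceeds €39,100 by €203,801 → 68 increments × €175 = €11,900 ≥ base, so the credit is €0. Adoption Credit: €242,901 is at or below the €306,500 threshold, so the full €3,119 applies. total €0 + €3,119 = €3,119
Callum (€23,500): Elderly Relief Credit: €23,500 is at or below the €39,100 threshold, so the full €9,975 applies. Adoption Credit: €23,500 is at or below the €306,500 threshold, so the full €3,119 applies. total €9,975 + €3,119 = €13,094
Difference: |€3,119 − €13,094| = €9,975.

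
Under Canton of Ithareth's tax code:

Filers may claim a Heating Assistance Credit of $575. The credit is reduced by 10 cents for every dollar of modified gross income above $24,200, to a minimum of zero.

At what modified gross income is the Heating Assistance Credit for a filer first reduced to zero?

The credit falls by 10% of each dollar above $24,200, so it reaches zero when the excess is $575 / 10% = $5,750: income = $24,200 + $5,750 = $29,950.

$29,950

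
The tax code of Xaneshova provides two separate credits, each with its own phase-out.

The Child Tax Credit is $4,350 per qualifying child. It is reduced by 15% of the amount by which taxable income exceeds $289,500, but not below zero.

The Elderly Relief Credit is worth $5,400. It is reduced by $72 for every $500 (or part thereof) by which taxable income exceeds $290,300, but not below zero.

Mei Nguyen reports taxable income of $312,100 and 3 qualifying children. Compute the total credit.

$11,892

Child Tax Credit: base = 3 × $4,350 = $13,050. 15% of the $22,600 excess over $289,500 is $3,390; credit = $13,050 − $3,390 = $9,660.
Elderly Relief Credit: income exceeds $290,300 by $21,800, which is 44 full-or-partial $500 increments; reduction = 44 × $72 = $3,168, leaving $2,232.
Total: $9,660 + $2,232 = $11,892.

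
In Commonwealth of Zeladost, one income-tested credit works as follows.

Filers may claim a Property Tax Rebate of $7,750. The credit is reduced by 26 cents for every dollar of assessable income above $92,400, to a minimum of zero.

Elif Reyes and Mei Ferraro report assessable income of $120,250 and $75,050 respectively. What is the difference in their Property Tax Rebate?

$7,241

Elif ($120,250): Property Tax Rebate: 26% of the $27,850 excess over $92,400 is $7,241; credit = $7,750 − $7,241 = $509.
Mei ($75,050): Property Tax Rebate: $75,050 is at or below the $92,400 threshold, so the full $7,750 applies.
Difference: |$509 − $7,750| = $7,241.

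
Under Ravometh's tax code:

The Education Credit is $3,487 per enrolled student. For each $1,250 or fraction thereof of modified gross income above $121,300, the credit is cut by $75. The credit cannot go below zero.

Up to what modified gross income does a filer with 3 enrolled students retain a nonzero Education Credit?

$295,050

Full credit = 3 × $3,487 = $10,461.
After 139 increments the reduction is 139 × $75 = $10,425, leaving $36; one more increment wipes it out. Increment 139 ends at excess 139 × $1,250 = $173,750, so the highest qualifying income is $121,300 + $173,750 = $295,050.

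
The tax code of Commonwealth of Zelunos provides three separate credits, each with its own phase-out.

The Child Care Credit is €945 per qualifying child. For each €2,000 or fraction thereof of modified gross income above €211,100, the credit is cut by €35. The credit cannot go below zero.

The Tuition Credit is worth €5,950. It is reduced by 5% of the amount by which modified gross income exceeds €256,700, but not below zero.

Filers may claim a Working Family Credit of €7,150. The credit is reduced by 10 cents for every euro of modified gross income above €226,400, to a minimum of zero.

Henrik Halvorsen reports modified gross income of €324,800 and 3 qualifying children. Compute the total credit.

Child Care Credit: base = 3 × €945 = €2,835. income exceeds €211,100 by €113,700, which is 57 full-or-partial €2,000 increments; reduction = 57 × €35 = €1,995, leaving €840.
Tuition Credit: 5% of the €68,100 excess over €256,700 is €3,405; credit = €5,950 − €3,405 = €2,545.
Working Family Credit: 10% of the €98,400 excess over €226,400 is €9,840 ≥ base, so the credit is €0.
Total: €840 + €2,545 + €0 = €3,385.

€3,385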